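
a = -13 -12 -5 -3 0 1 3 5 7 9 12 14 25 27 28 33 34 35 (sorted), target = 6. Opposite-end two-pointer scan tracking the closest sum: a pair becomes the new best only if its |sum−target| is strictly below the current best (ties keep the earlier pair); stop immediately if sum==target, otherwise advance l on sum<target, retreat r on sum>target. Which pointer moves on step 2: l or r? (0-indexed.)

r

[0,17] -13+35=22 d=16 * → r--
[0,16] -13+34=21 d=15 * → r--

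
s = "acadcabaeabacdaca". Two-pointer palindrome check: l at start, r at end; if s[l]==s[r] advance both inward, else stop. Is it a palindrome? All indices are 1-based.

[1,17] 'a'=='a' → l++,r--
[2,16] 'c'=='c' → l++,r--
[3,15] 'a'=='a' → l++,r--
[4,14] 'd'=='d' → l++,r--
[5,13] 'c'=='c' → l++,r--
[6,12] 'a'=='a' → l++,r--
[7,11] 'b'=='b' → l++,r--
[8,10] 'a'=='a' → l++,r--

palindrome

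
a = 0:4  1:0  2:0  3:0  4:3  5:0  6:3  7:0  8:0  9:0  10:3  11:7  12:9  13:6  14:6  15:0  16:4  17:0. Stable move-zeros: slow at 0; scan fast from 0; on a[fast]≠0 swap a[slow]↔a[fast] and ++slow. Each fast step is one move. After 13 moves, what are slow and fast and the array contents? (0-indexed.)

slow=0 fast=0: a[fast]=4≠0 swap→a[0]=4, slow++,fast++
slow=1 fast=1: a[fast]=0, fast++
slow=1 fast=2: a[fast]=0, fast++
slow=1 fast=3: a[fast]=0, fast++
slow=1 fast=4: a[fast]=3≠0 swap→a[1]=3, slow++,fast++
slow=2 fast=5: a[fast]=0, fast++
slow=2 fast=6: a[fast]=3≠0 swap→a[2]=3, slow++,fast++
slow=3 fast=7: a[fast]=0, fast++
slow=3 fast=8: a[fast]=0, fast++
slow=3 fast=9: a[fast]=0, fast++
slow=3 fast=10: a[fast]=3≠0 swap→a[3]=3, slow++,fast++
slow=4 fast=11: a[fast]=7≠0 swap→a[4]=7, slow++,fast++
slow=5 fast=12: a[fast]=9≠0 swap→a[5]=9, slow++,fast++

slow=6, fast=13, a=[4, 3, 3, 3, 7, 9, 0, 0, 0, 0, 0, 0, 0, 6, 6, 0, 4, 0]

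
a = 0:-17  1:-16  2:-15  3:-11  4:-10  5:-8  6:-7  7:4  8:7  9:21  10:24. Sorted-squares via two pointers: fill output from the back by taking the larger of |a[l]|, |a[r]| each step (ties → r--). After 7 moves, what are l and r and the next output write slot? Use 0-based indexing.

[0,10] |-17|<=|24| out[10]=576 → r--
[0,9] |-17|<=|21| out[9]=441 → r--
[0,8] |-17|>|7| out[8]=289 → l++
[1,8] |-16|>|7| out[7]=256 → l++
[2,8] |-15|>|7| out[6]=225 → l++
[3,8] |-11|>|7| out[5]=121 → l++
[4,8] |-10|>|7| out[4]=100 → l++

l=5, r=8, next write slot=3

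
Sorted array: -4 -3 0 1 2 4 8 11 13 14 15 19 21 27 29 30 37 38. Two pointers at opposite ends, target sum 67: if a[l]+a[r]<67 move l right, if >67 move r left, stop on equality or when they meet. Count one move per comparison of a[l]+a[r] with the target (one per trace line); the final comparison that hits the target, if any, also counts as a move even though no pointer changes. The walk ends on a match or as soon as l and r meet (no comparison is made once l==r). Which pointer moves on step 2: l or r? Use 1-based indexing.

l

[1,18] -4+38=34 <67 → l++
[2,18] -3+38=35 <67 → l++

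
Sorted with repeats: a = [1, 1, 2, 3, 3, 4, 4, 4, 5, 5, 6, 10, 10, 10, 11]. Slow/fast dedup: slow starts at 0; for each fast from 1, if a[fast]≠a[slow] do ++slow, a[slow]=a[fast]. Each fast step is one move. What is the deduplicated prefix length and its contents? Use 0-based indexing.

length 8; prefix = [1, 2, 3, 4, 5, 6, 10, 11]

(s=0,f=1) a[fast]=1=a[slow] dup → fast++
(s=0,f=2) a[fast]=2≠a[slow]=1 write a[1]=2 → slow++,fast++
(s=1,f=3) a[fast]=3≠a[slow]=2 write a[2]=3 → slow++,fast++
(s=2,f=4) a[fast]=3=a[slow] dup → fast++
(s=2,f=5) a[fast]=4≠a[slow]=3 write a[3]=4 → slow++,fast++
(s=3,f=6) a[fast]=4=a[slow] dup → fast++
(s=3,f=7) a[fast]=4=a[slow] dup → fast++
(s=3,f=8) a[fast]=5≠a[slow]=4 write a[4]=5 → slow++,fast++
(s=4,f=9) a[fast]=5=a[slow] dup → fast++
(s=4,f=10) a[fast]=6≠a[slow]=5 write a[5]=6 → slow++,fast++
(s=5,f=11) a[fast]=10≠a[slow]=6 write a[6]=10 → slow++,fast++
(s=6,f=12) a[fast]=10=a[slow] dup → fast++
(s=6,f=13) a[fast]=10=a[slow] dup → fast++
(s=6,f=14) a[fast]=11≠a[slow]=10 write a[7]=11 → slow++,fast++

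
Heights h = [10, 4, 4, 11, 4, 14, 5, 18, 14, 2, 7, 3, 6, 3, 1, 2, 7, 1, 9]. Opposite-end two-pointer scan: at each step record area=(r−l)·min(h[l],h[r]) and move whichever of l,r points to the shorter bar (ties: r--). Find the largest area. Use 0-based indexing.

[0,18] min(10,9)*18=162 best=162 * → r--
[0,17] min(10,1)*17=17 best=162 → r--
[0,16] min(10,7)*16=112 best=162 → r--
[0,15] min(10,2)*15=30 best=162 → r--
[0,14] min(10,1)*14=14 best=162 → r--
[0,13] min(10,3)*13=39 best=162 → r--
[0,12] min(10,6)*12=72 best=162 → r--
[0,11] min(10,3)*11=33 best=162 → r--
[0,10] min(10,7)*10=70 best=162 → r--
[0,9] min(10,2)*9=18 best=162 → r--
[0,8] min(10,14)*8=80 best=162 → l++
[1,8] min(4,14)*7=28 best=162 → l++
[2,8] min(4,14)*6=24 best=162 → l++
[3,8] min(11,14)*5=55 best=162 → l++
[4,8] min(4,14)*4=16 best=162 → l++
[5,8] min(14,14)*3=42 best=162 → r--
[5,7] min(14,18)*2=28 best=162 → l++
[6,7] min(5,18)*1=5 best=162 → l++

max area = 162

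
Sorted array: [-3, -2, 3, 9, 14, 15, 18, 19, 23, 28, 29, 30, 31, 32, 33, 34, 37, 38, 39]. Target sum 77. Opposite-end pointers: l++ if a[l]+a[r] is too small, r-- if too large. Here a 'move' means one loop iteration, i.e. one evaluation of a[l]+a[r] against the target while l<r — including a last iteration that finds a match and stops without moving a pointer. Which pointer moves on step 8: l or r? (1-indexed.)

l

[1,19] -3+39=36 <77 → l++
[2,19] -2+39=37 <77 → l++
[3,19] 3+39=42 <77 → l++
[4,19] 9+39=48 <77 → l++
[5,19] 14+39=53 <77 → l++
[6,19] 15+39=54 <77 → l++
[7,19] 18+39=57 <77 → l++
[8,19] 19+39=58 <77 → l++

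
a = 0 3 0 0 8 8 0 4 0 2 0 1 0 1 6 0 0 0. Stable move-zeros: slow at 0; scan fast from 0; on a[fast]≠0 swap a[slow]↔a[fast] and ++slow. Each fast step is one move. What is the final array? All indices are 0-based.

[3, 8, 8, 4, 2, 1, 1, 6, 0, 0, 0, 0, 0, 0, 0, 0, 0, 0]

slow=0 fast=0: a[fast]=0, fast++
slow=0 fast=1: a[fast]=3≠0 swap→a[0]=3, slow++,fast++
slow=1 fast=2: a[fast]=0, fast++
slow=1 fast=3: a[fast]=0, fast++
slow=1 fast=4: a[fast]=8≠0 swap→a[1]=8, slow++,fast++
slow=2 fast=5: a[fast]=8≠0 swap→a[2]=8, slow++,fast++
slow=3 fast=6: a[fast]=0, fast++
slow=3 fast=7: a[fast]=4≠0 swap→a[3]=4, slow++,fast++
slow=4 fast=8: a[fast]=0, fast++
slow=4 fast=9: a[fast]=2≠0 swap→a[4]=2, slow++,fast++
slow=5 fast=10: a[fast]=0, fast++
slow=5 fast=11: a[fast]=1≠0 swap→a[5]=1, slow++,fast++
slow=6 fast=12: a[fast]=0, fast++
slow=6 fast=13: a[fast]=1≠0 swap→a[6]=1, slow++,fast++
slow=7 fast=14: a[fast]=6≠0 swap→a[7]=6, slow++,fast++
slow=8 fast=15: a[fast]=0, fast++
slow=8 fast=16: a[fast]=0, fast++
slow=8 fast=17: a[fast]=0, fast++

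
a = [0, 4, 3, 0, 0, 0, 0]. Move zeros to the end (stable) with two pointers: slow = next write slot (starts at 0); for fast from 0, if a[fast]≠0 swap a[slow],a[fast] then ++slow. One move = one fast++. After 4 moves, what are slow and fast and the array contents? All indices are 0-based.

slow=0 fast=0: a[fast]=0, fast++
slow=0 fast=1: a[fast]=4≠0 swap→a[0]=4, slow++,fast++
slow=1 fast=2: a[fast]=3≠0 swap→a[1]=3, slow++,fast++
slow=2 fast=3: a[fast]=0, fast++

slow=2, fast=4, a=[4, 3, 0, 0, 0, 0, 0]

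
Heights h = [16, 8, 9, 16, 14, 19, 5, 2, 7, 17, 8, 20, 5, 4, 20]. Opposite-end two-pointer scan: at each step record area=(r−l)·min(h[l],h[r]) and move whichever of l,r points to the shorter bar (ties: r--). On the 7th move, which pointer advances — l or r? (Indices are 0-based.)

l=0 r=14: min(16,20)*14=224 best=224 *, l++
l=1 r=14: min(8,20)*13=104 best=224, l++
l=2 r=14: min(9,20)*12=108 best=224, l++
l=3 r=14: min(16,20)*11=176 best=224, l++
l=4 r=14: min(14,20)*10=140 best=224, l++
l=5 r=14: min(19,20)*9=171 best=224, l++
l=6 r=14: min(5,20)*8=40 best=224, l++

l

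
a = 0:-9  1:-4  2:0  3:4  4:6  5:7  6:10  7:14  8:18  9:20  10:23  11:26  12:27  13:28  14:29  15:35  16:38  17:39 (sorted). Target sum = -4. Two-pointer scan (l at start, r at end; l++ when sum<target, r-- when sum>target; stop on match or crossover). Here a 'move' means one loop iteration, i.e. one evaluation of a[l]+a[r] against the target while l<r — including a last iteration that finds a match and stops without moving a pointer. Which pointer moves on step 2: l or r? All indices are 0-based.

r

l=0 r=17: -9+39=30 >-4, r--
l=0 r=16: -9+38=29 >-4, r--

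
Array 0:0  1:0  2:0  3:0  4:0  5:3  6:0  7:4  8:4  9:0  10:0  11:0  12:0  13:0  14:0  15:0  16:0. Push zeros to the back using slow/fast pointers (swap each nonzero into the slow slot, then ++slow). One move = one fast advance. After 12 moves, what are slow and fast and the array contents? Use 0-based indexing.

(s=0,f=0) a[fast]=0 → fast++
(s=0,f=1) a[fast]=0 → fast++
(s=0,f=2) a[fast]=0 → fast++
(s=0,f=3) a[fast]=0 → fast++
(s=0,f=4) a[fast]=0 → fast++
(s=0,f=5) a[fast]=3≠0 swap→a[0]=3 → slow++,fast++
(s=1,f=6) a[fast]=0 → fast++
(s=1,f=7) a[fast]=4≠0 swap→a[1]=4 → slow++,fast++
(s=2,f=8) a[fast]=4≠0 swap→a[2]=4 → slow++,fast++
(s=3,f=9) a[fast]=0 → fast++
(s=3,f=10) a[fast]=0 → fast++
(s=3,f=11) a[fast]=0 → fast++

slow=3, fast=12, a=[3, 4, 4, 0, 0, 0, 0, 0, 0, 0, 0, 0, 0, 0, 0, 0, 0]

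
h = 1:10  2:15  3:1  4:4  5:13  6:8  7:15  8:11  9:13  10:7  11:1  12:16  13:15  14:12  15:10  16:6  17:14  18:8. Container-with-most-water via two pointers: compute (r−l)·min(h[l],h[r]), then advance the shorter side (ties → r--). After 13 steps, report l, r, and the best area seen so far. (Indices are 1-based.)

[1,18] min(10,8)*17=136 best=136 * → r--
[1,17] min(10,14)*16=160 best=160 * → l++
[2,17] min(15,14)*15=210 best=210 * → r--
[2,16] min(15,6)*14=84 best=210 → r--
[2,15] min(15,10)*13=130 best=210 → r--
[2,14] min(15,12)*12=144 best=210 → r--
[2,13] min(15,15)*11=165 best=210 → r--
[2,12] min(15,16)*10=150 best=210 → l++
[3,12] min(1,16)*9=9 best=210 → l++
[4,12] min(4,16)*8=32 best=210 → l++
[5,12] min(13,16)*7=91 best=210 → l++
[6,12] min(8,16)*6=48 best=210 → l++
[7,12] min(15,16)*5=75 best=210 → l++

l=8, r=12, best area=210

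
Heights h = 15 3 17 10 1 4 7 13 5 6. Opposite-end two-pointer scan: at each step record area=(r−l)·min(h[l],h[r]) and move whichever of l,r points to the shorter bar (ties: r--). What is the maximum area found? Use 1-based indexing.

max area = 91

l=1 r=10: min(15,6)*9=54 best=54 *, r--
l=1 r=9: min(15,5)*8=40 best=54, r--
l=1 r=8: min(15,13)*7=91 best=91 *, r--
l=1 r=7: min(15,7)*6=42 best=91, r--
l=1 r=6: min(15,4)*5=20 best=91, r--
l=1 r=5: min(15,1)*4=4 best=91, r--
l=1 r=4: min(15,10)*3=30 best=91, r--
l=1 r=3: min(15,17)*2=30 best=91, l++
l=2 r=3: min(3,17)*1=3 best=91, l++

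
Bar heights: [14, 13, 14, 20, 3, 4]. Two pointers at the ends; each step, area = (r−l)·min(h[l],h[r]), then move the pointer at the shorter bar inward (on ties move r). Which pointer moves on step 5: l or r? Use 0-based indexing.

l=0 r=5: min(14,4)*5=20 best=20 *, r--
l=0 r=4: min(14,3)*4=12 best=20, r--
l=0 r=3: min(14,20)*3=42 best=42 *, l++
l=1 r=3: min(13,20)*2=26 best=42, l++
l=2 r=3: min(14,20)*1=14 best=42, l++

l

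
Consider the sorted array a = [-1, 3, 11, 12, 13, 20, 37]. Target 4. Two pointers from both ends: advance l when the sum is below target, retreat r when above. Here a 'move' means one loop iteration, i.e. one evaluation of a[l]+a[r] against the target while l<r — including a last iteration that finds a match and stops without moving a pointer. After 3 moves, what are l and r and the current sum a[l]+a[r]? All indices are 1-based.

[1,7] -1+37=36 >4 → r--
[1,6] -1+20=19 >4 → r--
[1,5] -1+13=12 >4 → r--

l=1, r=4, sum=11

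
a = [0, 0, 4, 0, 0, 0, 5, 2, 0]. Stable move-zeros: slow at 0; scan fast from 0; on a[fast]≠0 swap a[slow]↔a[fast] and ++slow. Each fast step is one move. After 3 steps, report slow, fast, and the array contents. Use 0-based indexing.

(s=0,f=0) a[fast]=0 → fast++
(s=0,f=1) a[fast]=0 → fast++
(s=0,f=2) a[fast]=4≠0 swap→a[0]=4 → slow++,fast++

slow=1, fast=3, a=[4, 0, 0, 0, 0, 0, 5, 2, 0]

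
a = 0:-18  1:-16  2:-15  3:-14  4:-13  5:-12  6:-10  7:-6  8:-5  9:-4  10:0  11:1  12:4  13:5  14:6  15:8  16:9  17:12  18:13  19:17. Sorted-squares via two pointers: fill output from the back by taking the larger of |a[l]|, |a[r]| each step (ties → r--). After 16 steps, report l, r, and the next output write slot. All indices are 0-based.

l=9, r=12, next write slot=3

[0,19] |-18|>|17| out[19]=324 → l++
[1,19] |-16|<=|17| out[18]=289 → r--
[1,18] |-16|>|13| out[17]=256 → l++
[2,18] |-15|>|13| out[16]=225 → l++
[3,18] |-14|>|13| out[15]=196 → l++
[4,18] |-13|<=|13| out[14]=169 → r--
[4,17] |-13|>|12| out[13]=169 → l++
[5,17] |-12|<=|12| out[12]=144 → r--
[5,16] |-12|>|9| out[11]=144 → l++
[6,16] |-10|>|9| out[10]=100 → l++
[7,16] |-6|<=|9| out[9]=81 → r--
[7,15] |-6|<=|8| out[8]=64 → r--
[7,14] |-6|<=|6| out[7]=36 → r--
[7,13] |-6|>|5| out[6]=36 → l++
[8,13] |-5|<=|5| out[5]=25 → r--
[8,12] |-5|>|4| out[4]=25 → l++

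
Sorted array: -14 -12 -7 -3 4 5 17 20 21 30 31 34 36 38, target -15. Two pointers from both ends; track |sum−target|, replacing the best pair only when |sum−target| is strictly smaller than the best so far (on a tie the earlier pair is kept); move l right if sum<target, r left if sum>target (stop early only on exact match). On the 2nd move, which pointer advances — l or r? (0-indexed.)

[0,13] -14+38=24 d=39 * → r--
[0,12] -14+36=22 d=37 * → r--

r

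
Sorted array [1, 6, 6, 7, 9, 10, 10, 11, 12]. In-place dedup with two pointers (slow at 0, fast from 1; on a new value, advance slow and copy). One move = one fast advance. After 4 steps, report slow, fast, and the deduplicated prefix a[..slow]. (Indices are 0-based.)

slow=3, fast=5, prefix=[1, 6, 7, 9]

slow=0 fast=1: a[fast]=6≠a[slow]=1 write a[1]=6, slow++,fast++
slow=1 fast=2: a[fast]=6=a[slow] dup, fast++
slow=1 fast=3: a[fast]=7≠a[slow]=6 write a[2]=7, slow++,fast++
slow=2 fast=4: a[fast]=9≠a[slow]=7 write a[3]=9, slow++,fast++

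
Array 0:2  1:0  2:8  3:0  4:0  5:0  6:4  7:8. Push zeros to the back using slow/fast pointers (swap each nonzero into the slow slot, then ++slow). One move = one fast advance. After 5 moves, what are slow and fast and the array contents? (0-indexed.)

slow=2, fast=5, a=[2, 8, 0, 0, 0, 0, 4, 8]

slow=0 fast=0: a[fast]=2≠0 swap→a[0]=2, slow++,fast++
slow=1 fast=1: a[fast]=0, fast++
slow=1 fast=2: a[fast]=8≠0 swap→a[1]=8, slow++,fast++
slow=2 fast=3: a[fast]=0, fast++
slow=2 fast=4: a[fast]=0, fast++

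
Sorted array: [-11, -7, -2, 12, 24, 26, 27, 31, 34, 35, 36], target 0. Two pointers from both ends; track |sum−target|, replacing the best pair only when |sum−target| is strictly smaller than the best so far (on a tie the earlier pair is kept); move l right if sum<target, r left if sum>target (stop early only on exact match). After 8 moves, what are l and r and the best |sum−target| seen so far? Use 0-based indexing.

l=0 r=10: -11+36=25 d=25 *, r--
l=0 r=9: -11+35=24 d=24 *, r--
l=0 r=8: -11+34=23 d=23 *, r--
l=0 r=7: -11+31=20 d=20 *, r--
l=0 r=6: -11+27=16 d=16 *, r--
l=0 r=5: -11+26=15 d=15 *, r--
l=0 r=4: -11+24=13 d=13 *, r--
l=0 r=3: -11+12=1 d=1 *, r--

l=0, r=2, best |Δ|=1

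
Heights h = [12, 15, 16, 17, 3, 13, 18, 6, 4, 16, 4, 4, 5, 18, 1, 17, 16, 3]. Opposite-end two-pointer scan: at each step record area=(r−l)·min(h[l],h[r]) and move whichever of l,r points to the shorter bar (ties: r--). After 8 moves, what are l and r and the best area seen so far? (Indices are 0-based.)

l=4, r=13, best area=225

l=0 r=17: min(12,3)*17=51 best=51 *, r--
l=0 r=16: min(12,16)*16=192 best=192 *, l++
l=1 r=16: min(15,16)*15=225 best=225 *, l++
l=2 r=16: min(16,16)*14=224 best=225, r--
l=2 r=15: min(16,17)*13=208 best=225, l++
l=3 r=15: min(17,17)*12=204 best=225, r--
l=3 r=14: min(17,1)*11=11 best=225, r--
l=3 r=13: min(17,18)*10=170 best=225, l++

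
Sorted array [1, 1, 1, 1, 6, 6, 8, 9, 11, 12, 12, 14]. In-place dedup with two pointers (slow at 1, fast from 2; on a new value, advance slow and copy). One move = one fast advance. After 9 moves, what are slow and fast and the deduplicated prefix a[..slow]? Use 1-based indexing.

(s=1,f=2) a[fast]=1=a[slow] dup → fast++
(s=1,f=3) a[fast]=1=a[slow] dup → fast++
(s=1,f=4) a[fast]=1=a[slow] dup → fast++
(s=1,f=5) a[fast]=6≠a[slow]=1 write a[2]=6 → slow++,fast++
(s=2,f=6) a[fast]=6=a[slow] dup → fast++
(s=2,f=7) a[fast]=8≠a[slow]=6 write a[3]=8 → slow++,fast++
(s=3,f=8) a[fast]=9≠a[slow]=8 write a[4]=9 → slow++,fast++
(s=4,f=9) a[fast]=11≠a[slow]=9 write a[5]=11 → slow++,fast++
(s=5,f=10) a[fast]=12≠a[slow]=11 write a[6]=12 → slow++,fast++

slow=6, fast=11, prefix=[1, 6, 8, 9, 11, 12]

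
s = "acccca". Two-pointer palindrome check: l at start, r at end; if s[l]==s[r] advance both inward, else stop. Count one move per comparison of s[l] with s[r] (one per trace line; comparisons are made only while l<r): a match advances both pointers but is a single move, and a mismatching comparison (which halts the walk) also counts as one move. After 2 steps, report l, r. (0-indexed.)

l=2, r=3

[0,5] 'a'=='a' → l++,r--
[1,4] 'c'=='c' → l++,r--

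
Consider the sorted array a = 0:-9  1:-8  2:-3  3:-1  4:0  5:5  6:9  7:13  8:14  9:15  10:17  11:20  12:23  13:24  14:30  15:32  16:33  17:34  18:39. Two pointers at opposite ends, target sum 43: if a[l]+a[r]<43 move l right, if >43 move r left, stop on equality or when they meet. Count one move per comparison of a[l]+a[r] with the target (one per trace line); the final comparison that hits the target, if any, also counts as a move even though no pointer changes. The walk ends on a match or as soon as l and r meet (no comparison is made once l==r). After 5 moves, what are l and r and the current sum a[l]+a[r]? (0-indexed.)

l=5, r=18, sum=44

l=0 r=18: -9+39=30 <43, l++
l=1 r=18: -8+39=31 <43, l++
l=2 r=18: -3+39=36 <43, l++
l=3 r=18: -1+39=38 <43, l++
l=4 r=18: 0+39=39 <43, l++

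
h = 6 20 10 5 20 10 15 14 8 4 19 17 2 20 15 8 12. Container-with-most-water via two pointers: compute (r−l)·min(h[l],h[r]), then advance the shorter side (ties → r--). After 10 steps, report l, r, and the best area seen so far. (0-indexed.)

[0,16] min(6,12)*16=96 best=96 * → l++
[1,16] min(20,12)*15=180 best=180 * → r--
[1,15] min(20,8)*14=112 best=180 → r--
[1,14] min(20,15)*13=195 best=195 * → r--
[1,13] min(20,20)*12=240 best=240 * → r--
[1,12] min(20,2)*11=22 best=240 → r--
[1,11] min(20,17)*10=170 best=240 → r--
[1,10] min(20,19)*9=171 best=240 → r--
[1,9] min(20,4)*8=32 best=240 → r--
[1,8] min(20,8)*7=56 best=240 → r--

l=1, r=7, best area=240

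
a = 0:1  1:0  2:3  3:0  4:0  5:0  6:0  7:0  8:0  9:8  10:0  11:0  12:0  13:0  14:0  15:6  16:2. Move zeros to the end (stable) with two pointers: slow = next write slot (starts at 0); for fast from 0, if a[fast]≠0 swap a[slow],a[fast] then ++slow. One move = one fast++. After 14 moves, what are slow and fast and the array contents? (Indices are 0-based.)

(s=0,f=0) a[fast]=1≠0 swap→a[0]=1 → slow++,fast++
(s=1,f=1) a[fast]=0 → fast++
(s=1,f=2) a[fast]=3≠0 swap→a[1]=3 → slow++,fast++
(s=2,f=3) a[fast]=0 → fast++
(s=2,f=4) a[fast]=0 → fast++
(s=2,f=5) a[fast]=0 → fast++
(s=2,f=6) a[fast]=0 → fast++
(s=2,f=7) a[fast]=0 → fast++
(s=2,f=8) a[fast]=0 → fast++
(s=2,f=9) a[fast]=8≠0 swap→a[2]=8 → slow++,fast++
(s=3,f=10) a[fast]=0 → fast++
(s=3,f=11) a[fast]=0 → fast++
(s=3,f=12) a[fast]=0 → fast++
(s=3,f=13) a[fast]=0 → fast++

slow=3, fast=14, a=[1, 3, 8, 0, 0, 0, 0, 0, 0, 0, 0, 0, 0, 0, 0, 6, 2]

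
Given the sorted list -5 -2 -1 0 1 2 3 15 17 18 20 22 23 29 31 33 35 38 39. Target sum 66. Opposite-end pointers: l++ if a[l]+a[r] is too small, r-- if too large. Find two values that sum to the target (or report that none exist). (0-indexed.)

(31, 35)

l=0 r=18: -5+39=34 <66, l++
l=1 r=18: -2+39=37 <66, l++
l=2 r=18: -1+39=38 <66, l++
l=3 r=18: 0+39=39 <66, l++
l=4 r=18: 1+39=40 <66, l++
l=5 r=18: 2+39=41 <66, l++
l=6 r=18: 3+39=42 <66, l++
l=7 r=18: 15+39=54 <66, l++
l=8 r=18: 17+39=56 <66, l++
l=9 r=18: 18+39=57 <66, l++
l=10 r=18: 20+39=59 <66, l++
l=11 r=18: 22+39=61 <66, l++
l=12 r=18: 23+39=62 <66, l++
l=13 r=18: 29+39=68 >66, r--
l=13 r=17: 29+38=67 >66, r--
l=13 r=16: 29+35=64 <66, l++
l=14 r=16: 31+35=66, found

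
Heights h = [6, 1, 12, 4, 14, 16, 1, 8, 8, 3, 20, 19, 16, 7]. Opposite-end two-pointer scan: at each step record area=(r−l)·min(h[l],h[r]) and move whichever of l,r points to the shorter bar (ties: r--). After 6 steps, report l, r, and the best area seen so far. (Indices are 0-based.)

l=5, r=12, best area=120

l=0 r=13: min(6,7)*13=78 best=78 *, l++
l=1 r=13: min(1,7)*12=12 best=78, l++
l=2 r=13: min(12,7)*11=77 best=78, r--
l=2 r=12: min(12,16)*10=120 best=120 *, l++
l=3 r=12: min(4,16)*9=36 best=120, l++
l=4 r=12: min(14,16)*8=112 best=120, l++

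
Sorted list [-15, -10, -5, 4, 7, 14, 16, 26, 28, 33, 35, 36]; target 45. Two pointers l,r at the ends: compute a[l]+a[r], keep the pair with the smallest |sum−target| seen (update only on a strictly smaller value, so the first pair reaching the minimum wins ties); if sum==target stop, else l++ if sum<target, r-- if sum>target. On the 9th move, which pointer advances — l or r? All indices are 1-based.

l

l=1 r=12: -15+36=21 d=24 *, l++
l=2 r=12: -10+36=26 d=19 *, l++
l=3 r=12: -5+36=31 d=14 *, l++
l=4 r=12: 4+36=40 d=5 *, l++
l=5 r=12: 7+36=43 d=2 *, l++
l=6 r=12: 14+36=50 d=5, r--
l=6 r=11: 14+35=49 d=4, r--
l=6 r=10: 14+33=47 d=2, r--
l=6 r=9: 14+28=42 d=3, l++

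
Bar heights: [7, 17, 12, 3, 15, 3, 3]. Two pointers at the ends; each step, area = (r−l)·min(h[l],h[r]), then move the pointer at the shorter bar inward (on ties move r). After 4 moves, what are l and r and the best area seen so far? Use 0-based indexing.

l=1, r=3, best area=45

l=0 r=6: min(7,3)*6=18 best=18 *, r--
l=0 r=5: min(7,3)*5=15 best=18, r--
l=0 r=4: min(7,15)*4=28 best=28 *, l++
l=1 r=4: min(17,15)*3=45 best=45 *, r--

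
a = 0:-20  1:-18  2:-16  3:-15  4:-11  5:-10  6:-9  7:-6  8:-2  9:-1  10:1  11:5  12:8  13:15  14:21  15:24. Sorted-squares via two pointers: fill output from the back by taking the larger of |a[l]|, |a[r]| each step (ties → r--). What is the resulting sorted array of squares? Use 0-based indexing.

[0,15] |-20|<=|24| out[15]=576 → r--
[0,14] |-20|<=|21| out[14]=441 → r--
[0,13] |-20|>|15| out[13]=400 → l++
[1,13] |-18|>|15| out[12]=324 → l++
[2,13] |-16|>|15| out[11]=256 → l++
[3,13] |-15|<=|15| out[10]=225 → r--
[3,12] |-15|>|8| out[9]=225 → l++
[4,12] |-11|>|8| out[8]=121 → l++
[5,12] |-10|>|8| out[7]=100 → l++
[6,12] |-9|>|8| out[6]=81 → l++
[7,12] |-6|<=|8| out[5]=64 → r--
[7,11] |-6|>|5| out[4]=36 → l++
[8,11] |-2|<=|5| out[3]=25 → r--
[8,10] |-2|>|1| out[2]=4 → l++
[9,10] |-1|<=|1| out[1]=1 → r--
[9,9] |-1|<=|-1| out[0]=1 → r--

[1, 1, 4, 25, 36, 64, 81, 100, 121, 225, 225, 256, 324, 400, 441, 576]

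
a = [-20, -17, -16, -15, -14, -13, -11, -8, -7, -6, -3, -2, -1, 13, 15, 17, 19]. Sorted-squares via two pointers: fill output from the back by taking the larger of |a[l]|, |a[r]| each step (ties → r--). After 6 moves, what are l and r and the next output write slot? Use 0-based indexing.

l=0 r=16: |-20|>|19| out[16]=400, l++
l=1 r=16: |-17|<=|19| out[15]=361, r--
l=1 r=15: |-17|<=|17| out[14]=289, r--
l=1 r=14: |-17|>|15| out[13]=289, l++
l=2 r=14: |-16|>|15| out[12]=256, l++
l=3 r=14: |-15|<=|15| out[11]=225, r--

l=3, r=13, next write slot=10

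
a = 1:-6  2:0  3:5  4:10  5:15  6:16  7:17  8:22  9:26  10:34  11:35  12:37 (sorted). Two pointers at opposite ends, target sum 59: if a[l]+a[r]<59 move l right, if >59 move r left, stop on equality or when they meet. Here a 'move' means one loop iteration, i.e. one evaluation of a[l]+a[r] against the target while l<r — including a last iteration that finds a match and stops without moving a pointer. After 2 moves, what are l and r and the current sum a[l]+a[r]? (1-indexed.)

[1,12] -6+37=31 <59 → l++
[2,12] 0+37=37 <59 → l++

l=3, r=12, sum=42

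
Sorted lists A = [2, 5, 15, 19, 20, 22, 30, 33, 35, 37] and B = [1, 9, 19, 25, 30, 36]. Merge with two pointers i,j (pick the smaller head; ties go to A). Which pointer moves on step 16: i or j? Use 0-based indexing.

i

[i=0,j=0] A[i]=2>B[j]=1 take 1 → j++
[i=0,j=1] A[i]=2<=B[j]=9 take 2 → i++
[i=1,j=1] A[i]=5<=B[j]=9 take 5 → i++
[i=2,j=1] A[i]=15>B[j]=9 take 9 → j++
[i=2,j=2] A[i]=15<=B[j]=19 take 15 → i++
[i=3,j=2] A[i]=19<=B[j]=19 take 19 → i++
[i=4,j=2] A[i]=20>B[j]=19 take 19 → j++
[i=4,j=3] A[i]=20<=B[j]=25 take 20 → i++
[i=5,j=3] A[i]=22<=B[j]=25 take 22 → i++
[i=6,j=3] A[i]=30>B[j]=25 take 25 → j++
[i=6,j=4] A[i]=30<=B[j]=30 take 30 → i++
[i=7,j=4] A[i]=33>B[j]=30 take 30 → j++
[i=7,j=5] A[i]=33<=B[j]=36 take 33 → i++
[i=8,j=5] A[i]=35<=B[j]=36 take 35 → i++
[i=9,j=5] A[i]=37>B[j]=36 take 36 → j++
[i=9,j=6] B done, take A[i]=37 → i++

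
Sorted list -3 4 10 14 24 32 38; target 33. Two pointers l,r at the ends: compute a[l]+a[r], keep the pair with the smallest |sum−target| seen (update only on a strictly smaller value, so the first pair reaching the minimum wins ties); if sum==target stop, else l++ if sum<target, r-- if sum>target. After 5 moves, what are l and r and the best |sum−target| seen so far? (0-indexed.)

l=0 r=6: -3+38=35 d=2 *, r--
l=0 r=5: -3+32=29 d=4, l++
l=1 r=5: 4+32=36 d=3, r--
l=1 r=4: 4+24=28 d=5, l++
l=2 r=4: 10+24=34 d=1 *, r--

l=2, r=3, best |Δ|=1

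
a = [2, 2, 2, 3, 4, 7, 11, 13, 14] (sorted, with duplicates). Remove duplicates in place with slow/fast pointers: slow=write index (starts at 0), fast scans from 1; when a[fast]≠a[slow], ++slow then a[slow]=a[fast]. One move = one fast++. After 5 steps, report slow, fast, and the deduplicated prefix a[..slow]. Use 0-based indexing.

slow=3, fast=6, prefix=[2, 3, 4, 7]

slow=0 fast=1: a[fast]=2=a[slow] dup, fast++
slow=0 fast=2: a[fast]=2=a[slow] dup, fast++
slow=0 fast=3: a[fast]=3≠a[slow]=2 write a[1]=3, slow++,fast++
slow=1 fast=4: a[fast]=4≠a[slow]=3 write a[2]=4, slow++,fast++
slow=2 fast=5: a[fast]=7≠a[slow]=4 write a[3]=7, slow++,fast++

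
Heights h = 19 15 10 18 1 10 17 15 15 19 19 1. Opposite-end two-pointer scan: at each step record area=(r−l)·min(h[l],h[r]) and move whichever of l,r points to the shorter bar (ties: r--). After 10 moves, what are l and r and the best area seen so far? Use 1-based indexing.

l=1, r=2, best area=190

[1,12] min(19,1)*11=11 best=11 * → r--
[1,11] min(19,19)*10=190 best=190 * → r--
[1,10] min(19,19)*9=171 best=190 → r--
[1,9] min(19,15)*8=120 best=190 → r--
[1,8] min(19,15)*7=105 best=190 → r--
[1,7] min(19,17)*6=102 best=190 → r--
[1,6] min(19,10)*5=50 best=190 → r--
[1,5] min(19,1)*4=4 best=190 → r--
[1,4] min(19,18)*3=54 best=190 → r--
[1,3] min(19,10)*2=20 best=190 → r--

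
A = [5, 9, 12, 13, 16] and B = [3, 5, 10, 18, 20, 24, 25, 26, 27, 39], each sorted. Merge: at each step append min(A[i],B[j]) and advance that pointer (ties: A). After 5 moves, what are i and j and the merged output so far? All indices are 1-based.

i=3, j=4, merged so far=[3, 5, 5, 9, 10]

i=1 j=1: A[i]=5>B[j]=3 take 3, j++
i=1 j=2: A[i]=5<=B[j]=5 take 5, i++
i=2 j=2: A[i]=9>B[j]=5 take 5, j++
i=2 j=3: A[i]=9<=B[j]=10 take 9, i++
i=3 j=3: A[i]=12>B[j]=10 take 10, j++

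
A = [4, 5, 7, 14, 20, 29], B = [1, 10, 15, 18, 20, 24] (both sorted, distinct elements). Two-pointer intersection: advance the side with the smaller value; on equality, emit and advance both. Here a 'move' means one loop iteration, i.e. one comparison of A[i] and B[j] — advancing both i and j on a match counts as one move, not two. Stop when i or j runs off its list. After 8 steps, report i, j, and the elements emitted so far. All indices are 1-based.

i=5, j=5, emitted=[]

i=1 j=1: 4>1, j++
i=1 j=2: 4<10, i++
i=2 j=2: 5<10, i++
i=3 j=2: 7<10, i++
i=4 j=2: 14>10, j++
i=4 j=3: 14<15, i++
i=5 j=3: 20>15, j++
i=5 j=4: 20>18, j++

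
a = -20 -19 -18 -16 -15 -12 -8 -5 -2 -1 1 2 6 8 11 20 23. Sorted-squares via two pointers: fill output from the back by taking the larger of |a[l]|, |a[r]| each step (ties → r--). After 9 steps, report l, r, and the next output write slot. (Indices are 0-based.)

[0,16] |-20|<=|23| out[16]=529 → r--
[0,15] |-20|<=|20| out[15]=400 → r--
[0,14] |-20|>|11| out[14]=400 → l++
[1,14] |-19|>|11| out[13]=361 → l++
[2,14] |-18|>|11| out[12]=324 → l++
[3,14] |-16|>|11| out[11]=256 → l++
[4,14] |-15|>|11| out[10]=225 → l++
[5,14] |-12|>|11| out[9]=144 → l++
[6,14] |-8|<=|11| out[8]=121 → r--

l=6, r=13, next write slot=7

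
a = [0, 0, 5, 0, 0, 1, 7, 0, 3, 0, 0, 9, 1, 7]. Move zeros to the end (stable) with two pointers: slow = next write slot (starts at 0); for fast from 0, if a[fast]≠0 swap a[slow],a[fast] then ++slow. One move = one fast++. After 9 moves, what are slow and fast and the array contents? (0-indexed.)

slow=4, fast=9, a=[5, 1, 7, 3, 0, 0, 0, 0, 0, 0, 0, 9, 1, 7]

slow=0 fast=0: a[fast]=0, fast++
slow=0 fast=1: a[fast]=0, fast++
slow=0 fast=2: a[fast]=5≠0 swap→a[0]=5, slow++,fast++
slow=1 fast=3: a[fast]=0, fast++
slow=1 fast=4: a[fast]=0, fast++
slow=1 fast=5: a[fast]=1≠0 swap→a[1]=1, slow++,fast++
slow=2 fast=6: a[fast]=7≠0 swap→a[2]=7, slow++,fast++
slow=3 fast=7: a[fast]=0, fast++
slow=3 fast=8: a[fast]=3≠0 swap→a[3]=3, slow++,fast++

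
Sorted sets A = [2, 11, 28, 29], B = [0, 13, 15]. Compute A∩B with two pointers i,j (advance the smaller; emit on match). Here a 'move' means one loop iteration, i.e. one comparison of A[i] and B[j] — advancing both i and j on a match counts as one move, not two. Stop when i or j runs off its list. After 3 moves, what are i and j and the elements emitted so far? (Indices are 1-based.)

i=3, j=2, emitted=[]

i=1 j=1: 2>0, j++
i=1 j=2: 2<13, i++
i=2 j=2: 11<13, i++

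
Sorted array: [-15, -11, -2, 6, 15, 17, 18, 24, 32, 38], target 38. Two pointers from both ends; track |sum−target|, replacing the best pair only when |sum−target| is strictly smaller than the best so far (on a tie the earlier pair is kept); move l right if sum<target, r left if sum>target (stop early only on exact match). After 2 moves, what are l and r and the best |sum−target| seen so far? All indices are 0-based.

l=2, r=9, best |Δ|=11

[0,9] -15+38=23 d=15 * → l++
[1,9] -11+38=27 d=11 * → l++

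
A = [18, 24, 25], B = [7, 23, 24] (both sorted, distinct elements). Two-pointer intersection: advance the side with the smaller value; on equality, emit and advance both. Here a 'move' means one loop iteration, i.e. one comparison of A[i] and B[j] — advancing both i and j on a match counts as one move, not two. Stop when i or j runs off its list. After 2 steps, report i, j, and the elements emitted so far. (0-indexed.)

i=0 j=0: 18>7, j++
i=0 j=1: 18<23, i++

i=1, j=1, emitted=[]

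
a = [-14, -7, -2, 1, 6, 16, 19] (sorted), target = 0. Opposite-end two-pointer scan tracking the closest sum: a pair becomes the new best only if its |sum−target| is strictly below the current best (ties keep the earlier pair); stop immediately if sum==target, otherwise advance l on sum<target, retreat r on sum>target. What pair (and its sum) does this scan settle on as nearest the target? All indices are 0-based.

pair (-7, 6) with sum -1 (|Δ|=1)

l=0 r=6: -14+19=5 d=5 *, r--
l=0 r=5: -14+16=2 d=2 *, r--
l=0 r=4: -14+6=-8 d=8, l++
l=1 r=4: -7+6=-1 d=1 *, l++
l=2 r=4: -2+6=4 d=4, r--
l=2 r=3: -2+1=-1 d=1, l++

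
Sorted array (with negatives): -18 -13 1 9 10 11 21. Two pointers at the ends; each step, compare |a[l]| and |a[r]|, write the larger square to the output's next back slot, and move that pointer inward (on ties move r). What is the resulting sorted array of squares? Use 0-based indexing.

[1, 81, 100, 121, 169, 324, 441]

[0,6] |-18|<=|21| out[6]=441 → r--
[0,5] |-18|>|11| out[5]=324 → l++
[1,5] |-13|>|11| out[4]=169 → l++
[2,5] |1|<=|11| out[3]=121 → r--
[2,4] |1|<=|10| out[2]=100 → r--
[2,3] |1|<=|9| out[1]=81 → r--
[2,2] |1|<=|1| out[0]=1 → r--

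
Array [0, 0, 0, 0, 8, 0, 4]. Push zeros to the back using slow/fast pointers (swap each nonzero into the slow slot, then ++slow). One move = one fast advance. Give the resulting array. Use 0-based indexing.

[8, 4, 0, 0, 0, 0, 0]

(s=0,f=0) a[fast]=0 → fast++
(s=0,f=1) a[fast]=0 → fast++
(s=0,f=2) a[fast]=0 → fast++
(s=0,f=3) a[fast]=0 → fast++
(s=0,f=4) a[fast]=8≠0 swap→a[0]=8 → slow++,fast++
(s=1,f=5) a[fast]=0 → fast++
(s=1,f=6) a[fast]=4≠0 swap→a[1]=4 → slow++,fast++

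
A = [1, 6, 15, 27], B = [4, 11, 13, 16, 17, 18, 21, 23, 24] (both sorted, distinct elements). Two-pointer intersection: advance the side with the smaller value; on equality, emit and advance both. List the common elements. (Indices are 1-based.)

[i=1,j=1] 1<4 → i++
[i=2,j=1] 6>4 → j++
[i=2,j=2] 6<11 → i++
[i=3,j=2] 15>11 → j++
[i=3,j=3] 15>13 → j++
[i=3,j=4] 15<16 → i++
[i=4,j=4] 27>16 → j++
[i=4,j=5] 27>17 → j++
[i=4,j=6] 27>18 → j++
[i=4,j=7] 27>21 → j++
[i=4,j=8] 27>23 → j++
[i=4,j=9] 27>24 → j++

intersection = []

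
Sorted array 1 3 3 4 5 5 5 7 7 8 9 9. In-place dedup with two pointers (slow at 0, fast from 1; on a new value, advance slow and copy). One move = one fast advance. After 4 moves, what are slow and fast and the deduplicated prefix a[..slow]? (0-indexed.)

(s=0,f=1) a[fast]=3≠a[slow]=1 write a[1]=3 → slow++,fast++
(s=1,f=2) a[fast]=3=a[slow] dup → fast++
(s=1,f=3) a[fast]=4≠a[slow]=3 write a[2]=4 → slow++,fast++
(s=2,f=4) a[fast]=5≠a[slow]=4 write a[3]=5 → slow++,fast++

slow=3, fast=5, prefix=[1, 3, 4, 5]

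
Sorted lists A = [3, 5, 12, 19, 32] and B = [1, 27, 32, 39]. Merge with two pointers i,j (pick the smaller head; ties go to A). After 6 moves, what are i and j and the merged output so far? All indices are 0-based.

i=4, j=2, merged so far=[1, 3, 5, 12, 19, 27]

[i=0,j=0] A[i]=3>B[j]=1 take 1 → j++
[i=0,j=1] A[i]=3<=B[j]=27 take 3 → i++
[i=1,j=1] A[i]=5<=B[j]=27 take 5 → i++
[i=2,j=1] A[i]=12<=B[j]=27 take 12 → i++
[i=3,j=1] A[i]=19<=B[j]=27 take 19 → i++
[i=4,j=1] A[i]=32>B[j]=27 take 27 → j++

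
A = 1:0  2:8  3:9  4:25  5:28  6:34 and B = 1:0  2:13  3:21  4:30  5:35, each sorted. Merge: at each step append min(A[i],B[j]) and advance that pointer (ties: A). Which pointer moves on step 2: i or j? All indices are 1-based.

[i=1,j=1] A[i]=0<=B[j]=0 take 0 → i++
[i=2,j=1] A[i]=8>B[j]=0 take 0 → j++

j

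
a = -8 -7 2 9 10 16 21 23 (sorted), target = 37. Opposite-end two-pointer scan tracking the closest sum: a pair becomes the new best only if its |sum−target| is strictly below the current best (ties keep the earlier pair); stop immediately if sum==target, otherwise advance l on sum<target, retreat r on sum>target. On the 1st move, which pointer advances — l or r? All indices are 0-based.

l

l=0 r=7: -8+23=15 d=22 *, l++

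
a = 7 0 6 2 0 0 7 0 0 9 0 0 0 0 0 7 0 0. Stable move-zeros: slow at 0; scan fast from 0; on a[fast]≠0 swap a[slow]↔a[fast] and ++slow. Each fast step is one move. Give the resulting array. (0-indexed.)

[7, 6, 2, 7, 9, 7, 0, 0, 0, 0, 0, 0, 0, 0, 0, 0, 0, 0]

(s=0,f=0) a[fast]=7≠0 swap→a[0]=7 → slow++,fast++
(s=1,f=1) a[fast]=0 → fast++
(s=1,f=2) a[fast]=6≠0 swap→a[1]=6 → slow++,fast++
(s=2,f=3) a[fast]=2≠0 swap→a[2]=2 → slow++,fast++
(s=3,f=4) a[fast]=0 → fast++
(s=3,f=5) a[fast]=0 → fast++
(s=3,f=6) a[fast]=7≠0 swap→a[3]=7 → slow++,fast++
(s=4,f=7) a[fast]=0 → fast++
(s=4,f=8) a[fast]=0 → fast++
(s=4,f=9) a[fast]=9≠0 swap→a[4]=9 → slow++,fast++
(s=5,f=10) a[fast]=0 → fast++
(s=5,f=11) a[fast]=0 → fast++
(s=5,f=12) a[fast]=0 → fast++
(s=5,f=13) a[fast]=0 → fast++
(s=5,f=14) a[fast]=0 → fast++
(s=5,f=15) a[fast]=7≠0 swap→a[5]=7 → slow++,fast++
(s=6,f=16) a[fast]=0 → fast++
(s=6,f=17) a[fast]=0 → fast++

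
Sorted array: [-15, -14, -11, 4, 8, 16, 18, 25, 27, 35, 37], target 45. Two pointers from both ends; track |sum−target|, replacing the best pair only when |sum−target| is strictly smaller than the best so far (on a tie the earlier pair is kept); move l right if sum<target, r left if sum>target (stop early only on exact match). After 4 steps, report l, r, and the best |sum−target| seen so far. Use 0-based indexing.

l=0 r=10: -15+37=22 d=23 *, l++
l=1 r=10: -14+37=23 d=22 *, l++
l=2 r=10: -11+37=26 d=19 *, l++
l=3 r=10: 4+37=41 d=4 *, l++

l=4, r=10, best |Δ|=4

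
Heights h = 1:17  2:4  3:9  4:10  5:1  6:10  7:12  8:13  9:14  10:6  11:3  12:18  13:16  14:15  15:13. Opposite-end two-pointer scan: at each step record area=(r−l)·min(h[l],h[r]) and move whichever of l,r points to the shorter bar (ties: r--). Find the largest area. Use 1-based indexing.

max area = 195

[1,15] min(17,13)*14=182 best=182 * → r--
[1,14] min(17,15)*13=195 best=195 * → r--
[1,13] min(17,16)*12=192 best=195 → r--
[1,12] min(17,18)*11=187 best=195 → l++
[2,12] min(4,18)*10=40 best=195 → l++
[3,12] min(9,18)*9=81 best=195 → l++
[4,12] min(10,18)*8=80 best=195 → l++
[5,12] min(1,18)*7=7 best=195 → l++
[6,12] min(10,18)*6=60 best=195 → l++
[7,12] min(12,18)*5=60 best=195 → l++
[8,12] min(13,18)*4=52 best=195 → l++
[9,12] min(14,18)*3=42 best=195 → l++
[10,12] min(6,18)*2=12 best=195 → l++
[11,12] min(3,18)*1=3 best=195 → l++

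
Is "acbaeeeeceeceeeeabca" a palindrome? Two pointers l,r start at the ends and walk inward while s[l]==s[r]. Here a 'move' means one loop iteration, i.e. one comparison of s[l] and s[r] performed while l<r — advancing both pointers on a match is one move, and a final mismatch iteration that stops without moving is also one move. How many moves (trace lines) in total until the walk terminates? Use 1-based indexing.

l=1 r=20: 'a'=='a', l++,r--
l=2 r=19: 'c'=='c', l++,r--
l=3 r=18: 'b'=='b', l++,r--
l=4 r=17: 'a'=='a', l++,r--
l=5 r=16: 'e'=='e', l++,r--
l=6 r=15: 'e'=='e', l++,r--
l=7 r=14: 'e'=='e', l++,r--
l=8 r=13: 'e'=='e', l++,r--
l=9 r=12: 'c'=='c', l++,r--
l=10 r=11: 'e'=='e', l++,r--

10 moves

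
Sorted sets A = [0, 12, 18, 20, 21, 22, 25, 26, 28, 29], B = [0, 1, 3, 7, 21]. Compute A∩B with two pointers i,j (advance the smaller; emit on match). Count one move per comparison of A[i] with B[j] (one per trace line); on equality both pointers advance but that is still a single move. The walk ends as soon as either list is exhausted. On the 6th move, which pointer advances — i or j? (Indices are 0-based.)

i

[i=0,j=0] 0==0 emit → i++,j++
[i=1,j=1] 12>1 → j++
[i=1,j=2] 12>3 → j++
[i=1,j=3] 12>7 → j++
[i=1,j=4] 12<21 → i++
[i=2,j=4] 18<21 → i++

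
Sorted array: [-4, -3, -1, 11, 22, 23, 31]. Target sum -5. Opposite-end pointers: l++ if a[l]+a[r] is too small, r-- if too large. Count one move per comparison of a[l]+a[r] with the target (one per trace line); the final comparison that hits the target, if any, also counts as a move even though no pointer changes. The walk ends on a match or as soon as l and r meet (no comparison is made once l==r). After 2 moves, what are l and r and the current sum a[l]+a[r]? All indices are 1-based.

l=1 r=7: -4+31=27 >-5, r--
l=1 r=6: -4+23=19 >-5, r--

l=1, r=5, sum=18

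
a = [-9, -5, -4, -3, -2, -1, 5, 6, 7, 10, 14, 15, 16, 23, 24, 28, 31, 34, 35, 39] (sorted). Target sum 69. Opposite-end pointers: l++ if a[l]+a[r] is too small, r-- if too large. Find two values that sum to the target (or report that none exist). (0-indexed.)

(34, 35)

l=0 r=19: -9+39=30 <69, l++
l=1 r=19: -5+39=34 <69, l++
l=2 r=19: -4+39=35 <69, l++
l=3 r=19: -3+39=36 <69, l++
l=4 r=19: -2+39=37 <69, l++
l=5 r=19: -1+39=38 <69, l++
l=6 r=19: 5+39=44 <69, l++
l=7 r=19: 6+39=45 <69, l++
l=8 r=19: 7+39=46 <69, l++
l=9 r=19: 10+39=49 <69, l++
l=10 r=19: 14+39=53 <69, l++
l=11 r=19: 15+39=54 <69, l++
l=12 r=19: 16+39=55 <69, l++
l=13 r=19: 23+39=62 <69, l++
l=14 r=19: 24+39=63 <69, l++
l=15 r=19: 28+39=67 <69, l++
l=16 r=19: 31+39=70 >69, r--
l=16 r=18: 31+35=66 <69, l++
l=17 r=18: 34+35=69, found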